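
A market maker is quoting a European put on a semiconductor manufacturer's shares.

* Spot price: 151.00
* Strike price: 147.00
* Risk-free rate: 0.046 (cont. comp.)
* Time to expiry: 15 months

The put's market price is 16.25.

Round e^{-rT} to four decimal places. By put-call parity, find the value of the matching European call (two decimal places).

e^(−rT) = e^(−0.046·1.25) = 0.9441
Put-call parity: C − P = S − K·e^(−rT) = 151 − 147·0.9441 = 151 − 138.7827 = 12.2173
C = P + (C − P) = 16.25 + (12.2173) = 28.4673

28.47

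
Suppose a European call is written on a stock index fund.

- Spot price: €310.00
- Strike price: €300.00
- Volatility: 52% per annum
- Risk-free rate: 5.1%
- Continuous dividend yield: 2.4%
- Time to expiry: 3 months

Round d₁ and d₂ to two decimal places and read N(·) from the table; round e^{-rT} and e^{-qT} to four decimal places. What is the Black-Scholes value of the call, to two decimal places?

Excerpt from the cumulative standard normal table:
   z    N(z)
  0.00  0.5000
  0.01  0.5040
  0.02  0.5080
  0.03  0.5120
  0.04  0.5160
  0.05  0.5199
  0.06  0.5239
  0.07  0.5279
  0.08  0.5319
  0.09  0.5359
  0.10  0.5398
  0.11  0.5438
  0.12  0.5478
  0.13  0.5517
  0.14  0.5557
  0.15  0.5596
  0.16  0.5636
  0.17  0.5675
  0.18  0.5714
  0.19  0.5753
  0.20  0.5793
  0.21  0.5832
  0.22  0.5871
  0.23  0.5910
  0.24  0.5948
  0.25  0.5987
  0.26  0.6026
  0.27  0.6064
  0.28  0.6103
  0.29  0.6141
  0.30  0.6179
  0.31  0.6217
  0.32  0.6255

σ√T = 0.52 × 0.5000 = 0.2600
d₁ = [ln(310/300) + (0.051 − 0.024 + 0.52²/2)·0.25] / 0.2600 = [0.0328 + 0.0406] / 0.2600 = 0.2821 which rounds to 0.28
d₂ = d₁ − σ√T = 0.2821 − 0.2600 = 0.0221 which rounds to 0.02
e^(−qT) = e^(−0.024·0.25) = 0.9940;  e^(−rT) = e^(−0.051·0.25) = 0.9873
N(d₁) = N(0.28) = 0.6103;  N(d₂) = N(0.02) = 0.5080
C = 310·0.9940·0.6103 − 300·0.9873·0.5080 = 188.0578 − 150.4645 = 37.5933

€37.59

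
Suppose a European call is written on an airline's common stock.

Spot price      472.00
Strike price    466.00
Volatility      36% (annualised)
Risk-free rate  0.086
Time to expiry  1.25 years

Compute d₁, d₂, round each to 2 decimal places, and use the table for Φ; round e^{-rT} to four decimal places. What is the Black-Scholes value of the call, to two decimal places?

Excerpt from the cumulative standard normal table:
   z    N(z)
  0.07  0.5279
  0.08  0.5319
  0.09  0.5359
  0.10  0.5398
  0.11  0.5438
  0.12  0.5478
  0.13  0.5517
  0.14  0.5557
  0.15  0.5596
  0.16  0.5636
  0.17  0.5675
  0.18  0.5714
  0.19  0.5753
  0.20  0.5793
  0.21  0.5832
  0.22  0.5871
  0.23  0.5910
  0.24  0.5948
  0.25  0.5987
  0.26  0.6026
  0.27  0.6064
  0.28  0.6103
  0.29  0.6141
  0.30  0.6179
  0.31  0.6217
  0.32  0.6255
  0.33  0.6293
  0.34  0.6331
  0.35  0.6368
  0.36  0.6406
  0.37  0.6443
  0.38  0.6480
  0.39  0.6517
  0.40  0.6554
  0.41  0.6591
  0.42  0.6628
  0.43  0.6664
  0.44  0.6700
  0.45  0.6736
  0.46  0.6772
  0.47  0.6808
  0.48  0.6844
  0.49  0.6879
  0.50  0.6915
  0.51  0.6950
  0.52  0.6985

σ√T = 0.36·√1.25 = 0.4025
d₁ = [ln(472/466) + (0.086 + 0.36²/2)·1.25] / 0.4025 = [0.0128 + 0.1885] / 0.4025 = 0.5001 → 0.50
d₂ = d₁ − σ√T = 0.5001 − 0.4025 = 0.0976 → 0.10
exp(−rT) = exp(−0.086·1.25) = 0.8981
N(d₁) = N(0.50) = 0.6915;  N(d₂) = N(0.10) = 0.5398
C = 472·0.6915 − 466·0.8981·0.5398 = 326.3880 − 225.9142 = 100.4738

100.47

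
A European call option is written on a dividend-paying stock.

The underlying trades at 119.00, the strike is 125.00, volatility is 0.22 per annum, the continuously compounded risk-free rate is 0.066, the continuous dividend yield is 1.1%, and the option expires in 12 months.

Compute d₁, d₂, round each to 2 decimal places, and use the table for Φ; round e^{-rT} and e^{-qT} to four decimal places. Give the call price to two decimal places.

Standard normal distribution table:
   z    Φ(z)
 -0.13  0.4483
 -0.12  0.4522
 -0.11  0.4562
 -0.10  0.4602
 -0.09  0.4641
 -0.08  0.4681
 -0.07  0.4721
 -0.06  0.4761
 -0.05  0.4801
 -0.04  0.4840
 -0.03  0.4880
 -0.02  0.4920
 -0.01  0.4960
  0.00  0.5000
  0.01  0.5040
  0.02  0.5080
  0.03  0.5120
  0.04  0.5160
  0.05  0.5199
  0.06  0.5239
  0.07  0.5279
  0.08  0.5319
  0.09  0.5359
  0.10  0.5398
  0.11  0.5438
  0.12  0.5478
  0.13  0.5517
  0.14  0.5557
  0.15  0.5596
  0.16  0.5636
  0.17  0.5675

10.63

σ√T = 0.22·√1 = 0.2200
d₁ = [ln(119/125) + (0.066 − 0.011 + 0.22²/2)·1] / 0.2200 = [-0.0492 + 0.0792] / 0.2200 = 0.1364 which rounds to 0.14
d₂ = d₁ − σ√T = 0.1364 − 0.2200 = -0.0836 which rounds to -0.08
exp(−qT) = exp(−0.011·1) = 0.9891;  exp(−rT) = exp(−0.066·1) = 0.9361
C = 119·0.9891·N(0.14) − 125·0.9361·N(-0.08) = 119·0.9891·0.5557 − 125·0.9361·0.4681 = 65.4075 − 54.7736 = 10.6340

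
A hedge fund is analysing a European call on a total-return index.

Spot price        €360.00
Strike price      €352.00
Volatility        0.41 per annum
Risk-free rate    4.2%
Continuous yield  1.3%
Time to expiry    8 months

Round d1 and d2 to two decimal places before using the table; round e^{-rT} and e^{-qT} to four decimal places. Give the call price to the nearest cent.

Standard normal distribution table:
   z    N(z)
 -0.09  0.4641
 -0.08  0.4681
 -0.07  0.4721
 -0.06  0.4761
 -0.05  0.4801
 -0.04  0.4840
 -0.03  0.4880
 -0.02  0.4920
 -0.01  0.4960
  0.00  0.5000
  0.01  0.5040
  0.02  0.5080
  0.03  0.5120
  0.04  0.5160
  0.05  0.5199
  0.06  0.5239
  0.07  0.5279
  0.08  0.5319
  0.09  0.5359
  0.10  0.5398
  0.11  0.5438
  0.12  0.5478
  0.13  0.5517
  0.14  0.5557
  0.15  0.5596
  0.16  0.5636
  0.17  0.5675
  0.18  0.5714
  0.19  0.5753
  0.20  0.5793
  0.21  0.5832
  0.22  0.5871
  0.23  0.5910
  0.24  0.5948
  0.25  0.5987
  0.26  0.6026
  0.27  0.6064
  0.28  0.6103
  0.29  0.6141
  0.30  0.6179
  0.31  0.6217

€53.51

T = 0.6667;  σ√T = 0.3348
d₁ = [ln(360/352) + (0.042 − 0.013 + 0.41²/2)·0.6667] / 0.3348 = [0.0225 + 0.0754] / 0.3348 = 0.2923 which rounds to 0.29
d₂ = d₁ − σ√T = 0.2923 − 0.3348 = -0.0425 which rounds to -0.04
e^(−qT) = e^(−0.013·0.6667) = 0.9914;  e^(−rT) = e^(−0.042·0.6667) = 0.9724
C = 360·0.9914·N(0.29) − 352·0.9724·N(-0.04) = 360·0.9914·0.6141 − 352·0.9724·0.4840 = 219.1747 − 165.6658 = 53.5089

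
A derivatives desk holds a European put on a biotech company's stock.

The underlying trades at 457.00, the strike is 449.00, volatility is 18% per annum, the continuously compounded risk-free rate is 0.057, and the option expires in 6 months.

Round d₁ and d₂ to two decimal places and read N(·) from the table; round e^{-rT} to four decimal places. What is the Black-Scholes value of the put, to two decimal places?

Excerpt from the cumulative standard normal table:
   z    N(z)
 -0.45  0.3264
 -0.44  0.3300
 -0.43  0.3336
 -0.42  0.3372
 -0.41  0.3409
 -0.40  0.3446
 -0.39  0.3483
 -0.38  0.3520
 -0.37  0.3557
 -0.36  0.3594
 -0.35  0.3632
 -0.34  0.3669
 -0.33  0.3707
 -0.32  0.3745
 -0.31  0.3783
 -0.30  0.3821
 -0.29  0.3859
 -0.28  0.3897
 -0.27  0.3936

σ√T = 0.18 × 0.7071 = 0.1273
d₁ = [ln(457/449) + (0.057 + ½·0.18²)·0.5] / (σ√T) = (0.0177 + 0.0366) / 0.1273 = 0.4263 which rounds to 0.43
d₂ = 0.4263 − 0.1273 = 0.2990 which rounds to 0.30
e^(−rT) = e^(−0.057·0.5) = 0.9719
N(−d₂) = N(-0.30) = 0.3821;  N(−d₁) = N(-0.43) = 0.3336
P = 449·0.9719·0.3821 − 457·0.3336 = 166.7420 − 152.4552 = 14.2868

14.29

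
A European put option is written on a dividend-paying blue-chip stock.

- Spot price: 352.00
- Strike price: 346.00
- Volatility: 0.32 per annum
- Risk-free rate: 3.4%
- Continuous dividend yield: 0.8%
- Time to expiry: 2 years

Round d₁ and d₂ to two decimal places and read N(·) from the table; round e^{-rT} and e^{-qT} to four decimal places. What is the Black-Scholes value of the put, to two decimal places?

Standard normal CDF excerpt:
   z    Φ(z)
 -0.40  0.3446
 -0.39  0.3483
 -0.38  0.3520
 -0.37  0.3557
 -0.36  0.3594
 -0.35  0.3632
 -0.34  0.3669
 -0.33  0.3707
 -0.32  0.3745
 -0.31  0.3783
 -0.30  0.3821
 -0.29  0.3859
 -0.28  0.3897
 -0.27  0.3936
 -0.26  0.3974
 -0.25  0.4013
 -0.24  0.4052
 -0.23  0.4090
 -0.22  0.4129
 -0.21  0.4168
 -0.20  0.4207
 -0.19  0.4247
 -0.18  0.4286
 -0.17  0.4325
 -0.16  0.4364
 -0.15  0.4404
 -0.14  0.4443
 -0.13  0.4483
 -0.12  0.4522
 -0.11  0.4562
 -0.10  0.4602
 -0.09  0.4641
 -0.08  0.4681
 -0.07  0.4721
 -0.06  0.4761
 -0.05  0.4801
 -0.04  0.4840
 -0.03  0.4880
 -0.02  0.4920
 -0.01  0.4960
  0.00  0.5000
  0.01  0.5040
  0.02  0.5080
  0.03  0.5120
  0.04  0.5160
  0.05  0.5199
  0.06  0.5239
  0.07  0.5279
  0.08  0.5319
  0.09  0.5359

T = 2;  σ√T = 0.4525
d₁ = [ln(352/346) + (0.034 − 0.008 + 0.32²/2)·2] / 0.4525 = [0.0172 + 0.1544] / 0.4525 = 0.3792 ≈ 0.38
d₂ = d₁ − σ√T = 0.3792 − 0.4525 = -0.0734 ≈ -0.07
exp(−qT) = exp(−0.008·2) = 0.9841;  exp(−rT) = exp(−0.034·2) = 0.9343
N(−d₂) = N(0.07) = 0.5279;  N(−d₁) = N(-0.38) = 0.3520
P = 346·0.9343·0.5279 − 352·0.9841·0.3520 = 170.6531 − 121.9339 = 48.7191

48.72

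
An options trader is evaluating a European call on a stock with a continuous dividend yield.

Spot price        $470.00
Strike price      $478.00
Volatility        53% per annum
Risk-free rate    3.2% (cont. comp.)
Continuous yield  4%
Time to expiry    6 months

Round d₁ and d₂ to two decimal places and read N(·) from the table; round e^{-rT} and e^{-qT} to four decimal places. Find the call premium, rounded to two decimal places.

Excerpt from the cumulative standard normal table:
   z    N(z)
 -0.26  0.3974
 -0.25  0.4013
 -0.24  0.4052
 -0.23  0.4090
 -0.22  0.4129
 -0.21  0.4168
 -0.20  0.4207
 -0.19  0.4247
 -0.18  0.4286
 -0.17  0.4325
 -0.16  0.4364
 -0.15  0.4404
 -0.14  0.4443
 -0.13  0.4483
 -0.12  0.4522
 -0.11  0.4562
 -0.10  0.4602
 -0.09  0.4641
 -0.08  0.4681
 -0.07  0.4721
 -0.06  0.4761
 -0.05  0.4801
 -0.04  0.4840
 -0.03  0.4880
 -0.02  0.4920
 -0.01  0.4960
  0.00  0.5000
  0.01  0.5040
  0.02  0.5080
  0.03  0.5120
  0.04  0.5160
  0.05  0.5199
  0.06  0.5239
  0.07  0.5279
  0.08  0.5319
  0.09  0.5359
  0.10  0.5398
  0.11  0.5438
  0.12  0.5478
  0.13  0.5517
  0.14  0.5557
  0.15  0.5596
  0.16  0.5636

T = 0.5;  σ√T = 0.3748
d₁ = [ln(470/478) + (0.032 − 0.04 + ½·0.53²)·0.5] / (σ√T) = (-0.0169 + 0.0662) / 0.3748 = 0.1317 which rounds to 0.13
d₂ = 0.1317 − 0.3748 = -0.2431 which rounds to -0.24
exp(−qT) = exp(−0.04·0.5) = 0.9802;  exp(−rT) = exp(−0.032·0.5) = 0.9841
N(d₁) = N(0.13) = 0.5517;  N(d₂) = N(-0.24) = 0.4052
C = 470·0.9802·0.5517 − 478·0.9841·0.4052 = 254.1649 − 190.6060 = 63.5589

$63.56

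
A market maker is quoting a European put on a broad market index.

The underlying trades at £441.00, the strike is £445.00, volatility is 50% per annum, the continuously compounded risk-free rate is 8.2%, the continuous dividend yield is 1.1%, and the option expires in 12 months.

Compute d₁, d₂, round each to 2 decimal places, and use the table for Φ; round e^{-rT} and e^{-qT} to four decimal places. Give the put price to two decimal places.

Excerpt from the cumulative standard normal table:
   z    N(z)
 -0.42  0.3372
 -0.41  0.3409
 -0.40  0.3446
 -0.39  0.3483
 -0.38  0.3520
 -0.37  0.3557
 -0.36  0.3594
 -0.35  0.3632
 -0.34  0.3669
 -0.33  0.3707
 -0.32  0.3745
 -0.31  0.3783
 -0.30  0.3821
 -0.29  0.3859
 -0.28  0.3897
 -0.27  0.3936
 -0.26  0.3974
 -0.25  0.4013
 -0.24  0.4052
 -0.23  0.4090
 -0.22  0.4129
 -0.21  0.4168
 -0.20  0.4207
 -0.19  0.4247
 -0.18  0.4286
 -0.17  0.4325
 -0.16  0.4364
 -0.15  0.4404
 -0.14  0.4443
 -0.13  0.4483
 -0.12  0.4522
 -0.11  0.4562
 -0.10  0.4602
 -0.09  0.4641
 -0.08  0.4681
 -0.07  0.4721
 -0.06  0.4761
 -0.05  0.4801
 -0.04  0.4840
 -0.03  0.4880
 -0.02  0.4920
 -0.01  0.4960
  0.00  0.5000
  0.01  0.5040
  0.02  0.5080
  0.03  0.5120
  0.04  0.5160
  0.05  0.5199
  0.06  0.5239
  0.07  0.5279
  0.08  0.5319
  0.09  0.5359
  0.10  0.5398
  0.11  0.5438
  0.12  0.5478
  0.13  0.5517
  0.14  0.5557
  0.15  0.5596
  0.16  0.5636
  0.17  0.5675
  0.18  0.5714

£71.03

T = 1;  σ√T = 0.5000
ln(S/K) + (r − q + σ²/2)T = ln(441/445) + (0.082 − 0.011 + 0.5²/2)·1 = -0.0090 + 0.1960 = 0.1870
d₁ = 0.1870 / 0.5000 = 0.3739 → 0.37
d₂ = d₁ − σ√T = 0.3739 − 0.5000 = -0.1261 → -0.13
e^(−qT) = e^(−0.011·1) = 0.9891;  e^(−rT) = e^(−0.082·1) = 0.9213
N(−d₂) = N(0.13) = 0.5517;  N(−d₁) = N(-0.37) = 0.3557
P = 445·0.9213·0.5517 − 441·0.9891·0.3557 = 226.1851 − 155.1539 = 71.0313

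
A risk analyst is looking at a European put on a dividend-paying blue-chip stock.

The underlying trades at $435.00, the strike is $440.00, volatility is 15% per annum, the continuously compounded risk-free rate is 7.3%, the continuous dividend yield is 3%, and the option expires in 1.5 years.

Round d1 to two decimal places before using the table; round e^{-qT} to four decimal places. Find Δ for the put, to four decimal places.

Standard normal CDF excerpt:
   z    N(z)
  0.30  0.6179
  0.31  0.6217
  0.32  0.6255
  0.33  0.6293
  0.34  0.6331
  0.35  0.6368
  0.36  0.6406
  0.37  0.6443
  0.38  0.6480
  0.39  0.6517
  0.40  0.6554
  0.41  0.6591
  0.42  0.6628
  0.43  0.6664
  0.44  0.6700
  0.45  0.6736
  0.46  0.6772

σ√T = 0.15 × 1.2247 = 0.1837
d₁ = [ln(435/440) + (0.073 − 0.03 + ½·0.15²)·1.5] / (σ√T) = (-0.0114 + 0.0814) / 0.1837 = 0.3807 ≈ 0.38
N(d₁) = N(0.38) = 0.6480
Δ_put = exp(−qT)·(N(d₁) − 1) = 0.9560·(0.6480 − 1) = -0.3365

-0.3365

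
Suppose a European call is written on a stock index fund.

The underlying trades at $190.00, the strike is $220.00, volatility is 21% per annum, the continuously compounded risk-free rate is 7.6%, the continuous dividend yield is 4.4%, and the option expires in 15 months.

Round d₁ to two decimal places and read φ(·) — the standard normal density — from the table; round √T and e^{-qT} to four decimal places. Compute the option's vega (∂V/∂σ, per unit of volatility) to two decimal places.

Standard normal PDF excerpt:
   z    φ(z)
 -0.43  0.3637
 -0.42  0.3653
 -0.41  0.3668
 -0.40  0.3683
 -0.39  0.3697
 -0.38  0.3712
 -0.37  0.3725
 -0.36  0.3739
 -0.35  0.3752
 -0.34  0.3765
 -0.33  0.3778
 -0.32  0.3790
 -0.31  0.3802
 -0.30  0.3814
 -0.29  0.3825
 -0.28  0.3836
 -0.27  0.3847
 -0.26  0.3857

σ√T = 0.21 × 1.1180 = 0.2348
d₁ = [ln(190/220) + (0.076 − 0.044 + 0.21²/2)·1.25] / 0.2348 = [-0.1466 + 0.0676] / 0.2348 = -0.3366 ≈ -0.34
√T = √1.25 = 1.1180
φ(d₁) = φ(-0.34) = 0.3765
e^(−qT) = e^(−0.044·1.25) = 0.9465
vega = S·e^(−qT)·φ(d₁)·√T = 190·0.9465·0.3765·1.1180 = 75.6974

75.70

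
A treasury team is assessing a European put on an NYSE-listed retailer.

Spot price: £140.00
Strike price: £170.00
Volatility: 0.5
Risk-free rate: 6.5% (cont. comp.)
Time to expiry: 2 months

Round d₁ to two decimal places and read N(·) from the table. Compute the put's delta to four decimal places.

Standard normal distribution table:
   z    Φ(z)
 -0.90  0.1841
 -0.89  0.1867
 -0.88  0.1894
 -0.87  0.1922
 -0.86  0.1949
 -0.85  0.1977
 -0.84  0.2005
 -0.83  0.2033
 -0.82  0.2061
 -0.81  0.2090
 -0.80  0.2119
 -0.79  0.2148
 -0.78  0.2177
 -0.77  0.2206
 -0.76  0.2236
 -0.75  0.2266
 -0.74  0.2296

T = 0.1667;  σ√T = 0.2041
d₁ = [ln(140/170) + (0.065 + ½·0.5²)·0.1667] / (σ√T) = (-0.1942 + 0.0317) / 0.2041 = -0.7960 → -0.80
N(d₁) = N(-0.80) = 0.2119
Δ_put = N(d₁) − 1 = 0.2119 − 1 = -0.7881

-0.7881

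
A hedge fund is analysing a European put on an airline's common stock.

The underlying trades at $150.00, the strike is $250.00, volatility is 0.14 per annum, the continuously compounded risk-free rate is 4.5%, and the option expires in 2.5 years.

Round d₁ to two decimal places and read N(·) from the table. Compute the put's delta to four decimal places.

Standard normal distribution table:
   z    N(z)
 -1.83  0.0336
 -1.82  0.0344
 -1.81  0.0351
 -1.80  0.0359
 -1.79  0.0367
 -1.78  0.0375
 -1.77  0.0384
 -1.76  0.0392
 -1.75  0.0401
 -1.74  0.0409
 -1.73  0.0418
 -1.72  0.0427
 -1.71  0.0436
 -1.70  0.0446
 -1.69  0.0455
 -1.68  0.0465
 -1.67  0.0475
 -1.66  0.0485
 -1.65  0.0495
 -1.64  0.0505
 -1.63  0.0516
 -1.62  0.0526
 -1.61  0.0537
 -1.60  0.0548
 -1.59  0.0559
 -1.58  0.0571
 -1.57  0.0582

-0.9545

T = 2.5;  σ√T = 0.2214
d₁ = [ln(150/250) + (0.045 + 0.14²/2)·2.5] / 0.2214 = [-0.5108 + 0.1370] / 0.2214 = -1.6888 → -1.69
N(d₁) = N(-1.69) = 0.0455
Δ_put = N(d₁) − 1 = 0.0455 − 1 = -0.9545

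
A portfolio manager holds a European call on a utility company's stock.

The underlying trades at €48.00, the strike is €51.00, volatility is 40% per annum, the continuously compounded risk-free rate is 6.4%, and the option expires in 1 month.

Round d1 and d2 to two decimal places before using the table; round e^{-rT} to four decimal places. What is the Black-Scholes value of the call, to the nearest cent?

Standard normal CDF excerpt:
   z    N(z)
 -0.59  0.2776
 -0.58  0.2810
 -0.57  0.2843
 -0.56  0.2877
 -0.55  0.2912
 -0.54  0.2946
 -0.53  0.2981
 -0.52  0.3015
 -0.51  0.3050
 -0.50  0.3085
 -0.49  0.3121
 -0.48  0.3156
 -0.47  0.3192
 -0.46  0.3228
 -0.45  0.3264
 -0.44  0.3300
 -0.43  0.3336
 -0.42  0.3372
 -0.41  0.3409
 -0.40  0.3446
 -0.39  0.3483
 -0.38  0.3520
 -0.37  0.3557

σ√T = 0.4·√0.08333 = 0.1155
ln(S/K) + (r + σ²/2)T = ln(48/51) + (0.064 + 0.4²/2)·0.08333 = -0.0606 + 0.0120 = -0.0486
d₁ = -0.0486 / 0.1155 = -0.4211 ≈ -0.42
d₂ = d₁ − σ√T = -0.4211 − 0.1155 = -0.5366 ≈ -0.54
e^(−rT) = e^(−0.064·0.08333) = 0.9947
C = 48·N(-0.42) − 51·0.9947·N(-0.54) = 48·0.3372 − 51·0.9947·0.2946 = 16.1856 − 14.9450 = 1.2406

€1.24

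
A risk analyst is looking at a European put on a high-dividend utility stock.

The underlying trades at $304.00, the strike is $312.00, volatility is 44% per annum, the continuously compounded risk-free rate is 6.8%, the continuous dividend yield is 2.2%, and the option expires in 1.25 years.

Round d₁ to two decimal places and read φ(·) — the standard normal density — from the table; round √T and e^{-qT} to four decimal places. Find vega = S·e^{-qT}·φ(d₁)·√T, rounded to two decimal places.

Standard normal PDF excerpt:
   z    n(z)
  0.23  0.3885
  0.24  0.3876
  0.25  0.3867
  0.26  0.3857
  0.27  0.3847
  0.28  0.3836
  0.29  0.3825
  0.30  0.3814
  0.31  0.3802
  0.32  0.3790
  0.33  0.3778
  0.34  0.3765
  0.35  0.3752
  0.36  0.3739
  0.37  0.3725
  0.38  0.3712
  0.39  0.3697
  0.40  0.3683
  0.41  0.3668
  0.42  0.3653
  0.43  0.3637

σ√T = 0.44·√1.25 = 0.4919
ln(S/K) + (r − q + σ²/2)T = ln(304/312) + (0.068 − 0.022 + 0.44²/2)·1.25 = -0.0260 + 0.1785 = 0.1525
d₁ = 0.1525 / 0.4919 = 0.3101 which rounds to 0.31
√T = √1.25 = 1.1180
φ(d₁) = φ(0.31) = 0.3802
e^(−qT) = e^(−0.022·1.25) = 0.9729
vega = S·e^(−qT)·φ(d₁)·√T = 304·0.9729·0.3802·1.1180 = 125.7175
(The call has the same vega.)

125.72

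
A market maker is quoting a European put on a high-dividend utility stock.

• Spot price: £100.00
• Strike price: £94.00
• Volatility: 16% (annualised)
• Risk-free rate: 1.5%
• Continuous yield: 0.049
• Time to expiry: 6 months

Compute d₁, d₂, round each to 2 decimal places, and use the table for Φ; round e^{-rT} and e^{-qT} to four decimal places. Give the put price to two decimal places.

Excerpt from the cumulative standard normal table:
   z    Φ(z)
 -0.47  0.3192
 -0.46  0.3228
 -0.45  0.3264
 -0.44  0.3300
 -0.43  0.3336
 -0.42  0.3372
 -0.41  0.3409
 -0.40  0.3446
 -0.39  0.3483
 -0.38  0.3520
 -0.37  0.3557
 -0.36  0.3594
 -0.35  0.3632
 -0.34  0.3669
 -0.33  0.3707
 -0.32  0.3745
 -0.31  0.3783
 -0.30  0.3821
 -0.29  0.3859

£2.38

σ√T = 0.16·√0.5 = 0.1131
ln(S/K) + (r − q + σ²/2)T = ln(100/94) + (0.015 − 0.049 + 0.16²/2)·0.5 = 0.0619 − 0.0106 = 0.0513
d₁ = 0.0513 / 0.1131 = 0.4532 which rounds to 0.45
d₂ = d₁ − σ√T = 0.4532 − 0.1131 = 0.3401 which rounds to 0.34
exp(−qT) = exp(−0.049·0.5) = 0.9758;  exp(−rT) = exp(−0.015·0.5) = 0.9925
N(−d₂) = N(-0.34) = 0.3669;  N(−d₁) = N(-0.45) = 0.3264
P = 94·0.9925·0.3669 − 100·0.9758·0.3264 = 34.2299 − 31.8501 = 2.3798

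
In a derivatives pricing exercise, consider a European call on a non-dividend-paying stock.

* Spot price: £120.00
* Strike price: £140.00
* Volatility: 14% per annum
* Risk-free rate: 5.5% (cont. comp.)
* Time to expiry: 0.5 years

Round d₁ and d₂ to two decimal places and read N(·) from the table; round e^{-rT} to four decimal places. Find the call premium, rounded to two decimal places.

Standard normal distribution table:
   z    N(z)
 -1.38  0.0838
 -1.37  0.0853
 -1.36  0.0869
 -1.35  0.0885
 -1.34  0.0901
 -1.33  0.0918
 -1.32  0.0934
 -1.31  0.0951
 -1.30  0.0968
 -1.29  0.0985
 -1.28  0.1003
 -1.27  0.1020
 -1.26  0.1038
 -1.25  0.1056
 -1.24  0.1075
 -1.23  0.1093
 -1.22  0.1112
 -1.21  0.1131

£0.61

σ√T = 0.14 × 0.7071 = 0.0990
d₁ = [ln(120/140) + (0.055 + 0.14²/2)·0.5] / 0.0990 = [-0.1542 + 0.0324] / 0.0990 = -1.2299 ≈ -1.23
d₂ = d₁ − σ√T = -1.2299 − 0.0990 = -1.3289 ≈ -1.33
e^(−rT) = e^(−0.055·0.5) = 0.9729
N(d₁) = N(-1.23) = 0.1093;  N(d₂) = N(-1.33) = 0.0918
C = 120·0.1093 − 140·0.9729·0.0918 = 13.1160 − 12.5037 = 0.6123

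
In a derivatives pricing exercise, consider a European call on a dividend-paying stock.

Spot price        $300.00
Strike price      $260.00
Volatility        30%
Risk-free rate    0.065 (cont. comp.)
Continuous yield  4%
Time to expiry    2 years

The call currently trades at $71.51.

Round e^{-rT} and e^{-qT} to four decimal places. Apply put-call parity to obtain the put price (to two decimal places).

e^(−qT) = e^(−0.04·2) = 0.9231;  e^(−rT) = e^(−0.065·2) = 0.8781
Put-call parity: C − P = S·e^(−qT) − K·e^(−rT) = 300·0.9231 − 260·0.8781 = 276.9300 − 228.3060 = 48.6240
P = C − (C − P) = 71.51 − (48.6240) = 22.8860

$22.89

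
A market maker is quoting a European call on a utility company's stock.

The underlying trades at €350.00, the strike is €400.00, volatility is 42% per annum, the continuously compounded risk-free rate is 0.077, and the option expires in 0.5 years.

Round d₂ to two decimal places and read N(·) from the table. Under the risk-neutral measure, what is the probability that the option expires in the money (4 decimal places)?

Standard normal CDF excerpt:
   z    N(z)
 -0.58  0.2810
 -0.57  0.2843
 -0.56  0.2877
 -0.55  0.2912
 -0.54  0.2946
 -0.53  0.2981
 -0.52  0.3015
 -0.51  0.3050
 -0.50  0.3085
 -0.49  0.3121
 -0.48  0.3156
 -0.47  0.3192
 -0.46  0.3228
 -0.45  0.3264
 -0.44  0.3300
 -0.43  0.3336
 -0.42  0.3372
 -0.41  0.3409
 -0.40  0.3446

0.3192

T = 0.5;  σ√T = 0.2970
d₁ = [ln(350/400) + (0.077 + 0.42²/2)·0.5] / 0.2970 = [-0.1335 + 0.0826] / 0.2970 = -0.1715 which rounds to -0.17
d₂ = d₁ − σ√T = -0.1715 − 0.2970 = -0.4685 which rounds to -0.47
Risk-neutral Pr[S_T > K] = N(d₂) = N(-0.47) = 0.3192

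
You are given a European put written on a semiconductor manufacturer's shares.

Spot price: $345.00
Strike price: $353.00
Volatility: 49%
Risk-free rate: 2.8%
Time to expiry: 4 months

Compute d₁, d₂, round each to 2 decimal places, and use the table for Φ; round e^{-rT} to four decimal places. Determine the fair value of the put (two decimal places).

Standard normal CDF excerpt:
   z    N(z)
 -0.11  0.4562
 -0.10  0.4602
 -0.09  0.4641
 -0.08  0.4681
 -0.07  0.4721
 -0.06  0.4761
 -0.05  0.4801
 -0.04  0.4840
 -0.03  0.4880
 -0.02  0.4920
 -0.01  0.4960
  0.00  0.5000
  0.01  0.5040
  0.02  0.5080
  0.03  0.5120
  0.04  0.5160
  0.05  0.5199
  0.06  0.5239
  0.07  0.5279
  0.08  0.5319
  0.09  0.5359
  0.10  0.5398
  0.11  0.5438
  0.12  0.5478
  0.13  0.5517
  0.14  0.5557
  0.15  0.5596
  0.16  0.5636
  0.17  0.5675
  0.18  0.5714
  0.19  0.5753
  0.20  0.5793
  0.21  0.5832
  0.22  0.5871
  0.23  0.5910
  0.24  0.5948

$41.08

σ√T = 0.49·√0.3333 = 0.2829
d₁ = [ln(345/353) + (0.028 + 0.49²/2)·0.3333] / 0.2829 = [-0.0229 + 0.0493] / 0.2829 = 0.0934 ⇒ 0.09
d₂ = d₁ − σ√T = 0.0934 − 0.2829 = -0.1895 ⇒ -0.19
exp(−rT) = exp(−0.028·0.3333) = 0.9907
N(−d₂) = N(0.19) = 0.5753;  N(−d₁) = N(-0.09) = 0.4641
P = 353·0.9907·0.5753 − 345·0.4641 = 201.1922 − 160.1145 = 41.0777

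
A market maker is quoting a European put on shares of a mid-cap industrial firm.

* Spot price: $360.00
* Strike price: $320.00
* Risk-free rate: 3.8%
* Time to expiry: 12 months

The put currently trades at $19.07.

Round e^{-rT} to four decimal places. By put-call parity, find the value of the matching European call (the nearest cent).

$71.01

exp(−rT) = exp(−0.038·1) = 0.9627
Put-call parity: C − P = S − K·e^(−rT) = 360 − 320·0.9627 = 360 − 308.0640 = 51.9360
C = P + (C − P) = 19.07 + (51.9360) = 71.0060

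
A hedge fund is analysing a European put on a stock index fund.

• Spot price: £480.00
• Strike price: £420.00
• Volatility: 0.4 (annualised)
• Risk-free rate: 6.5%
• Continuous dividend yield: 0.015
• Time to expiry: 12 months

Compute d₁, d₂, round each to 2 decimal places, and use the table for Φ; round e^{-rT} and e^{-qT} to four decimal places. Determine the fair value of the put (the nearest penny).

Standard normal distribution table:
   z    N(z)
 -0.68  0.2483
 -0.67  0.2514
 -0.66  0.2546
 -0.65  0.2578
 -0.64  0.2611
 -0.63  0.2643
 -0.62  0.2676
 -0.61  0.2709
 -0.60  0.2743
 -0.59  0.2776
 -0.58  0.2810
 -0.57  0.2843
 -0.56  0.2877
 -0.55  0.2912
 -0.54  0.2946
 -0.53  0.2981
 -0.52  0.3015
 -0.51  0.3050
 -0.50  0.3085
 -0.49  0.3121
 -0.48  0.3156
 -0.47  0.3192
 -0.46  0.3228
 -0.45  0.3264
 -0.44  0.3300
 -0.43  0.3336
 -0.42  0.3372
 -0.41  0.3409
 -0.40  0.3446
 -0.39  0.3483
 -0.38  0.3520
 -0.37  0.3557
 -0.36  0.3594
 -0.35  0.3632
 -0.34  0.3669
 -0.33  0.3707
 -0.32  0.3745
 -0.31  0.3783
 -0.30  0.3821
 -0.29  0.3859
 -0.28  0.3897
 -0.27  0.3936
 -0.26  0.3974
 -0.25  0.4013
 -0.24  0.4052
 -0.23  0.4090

£36.02

T = 1;  σ√T = 0.4000
d₁ = [ln(480/420) + (0.065 − 0.015 + 0.4²/2)·1] / 0.4000 = [0.1335 + 0.1300] / 0.4000 = 0.6588 ⇒ 0.66
d₂ = d₁ − σ√T = 0.6588 − 0.4000 = 0.2588 ⇒ 0.26
e^(−qT) = e^(−0.015·1) = 0.9851;  e^(−rT) = e^(−0.065·1) = 0.9371
N(−d₂) = N(-0.26) = 0.3974;  N(−d₁) = N(-0.66) = 0.2546
P = 420·0.9371·0.3974 − 480·0.9851·0.2546 = 156.4095 − 120.3871 = 36.0224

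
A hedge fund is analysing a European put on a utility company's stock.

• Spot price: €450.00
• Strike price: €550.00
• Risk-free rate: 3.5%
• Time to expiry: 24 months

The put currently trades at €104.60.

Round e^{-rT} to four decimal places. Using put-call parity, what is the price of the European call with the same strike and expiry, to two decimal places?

e^(−rT) = e^(−0.035·2) = 0.9324
Put-call parity: C − P = S − K·e^(−rT) = 450 − 550·0.9324 = 450 − 512.8200 = -62.8200
C = P + (C − P) = 104.60 + (-62.8200) = 41.7800

€41.78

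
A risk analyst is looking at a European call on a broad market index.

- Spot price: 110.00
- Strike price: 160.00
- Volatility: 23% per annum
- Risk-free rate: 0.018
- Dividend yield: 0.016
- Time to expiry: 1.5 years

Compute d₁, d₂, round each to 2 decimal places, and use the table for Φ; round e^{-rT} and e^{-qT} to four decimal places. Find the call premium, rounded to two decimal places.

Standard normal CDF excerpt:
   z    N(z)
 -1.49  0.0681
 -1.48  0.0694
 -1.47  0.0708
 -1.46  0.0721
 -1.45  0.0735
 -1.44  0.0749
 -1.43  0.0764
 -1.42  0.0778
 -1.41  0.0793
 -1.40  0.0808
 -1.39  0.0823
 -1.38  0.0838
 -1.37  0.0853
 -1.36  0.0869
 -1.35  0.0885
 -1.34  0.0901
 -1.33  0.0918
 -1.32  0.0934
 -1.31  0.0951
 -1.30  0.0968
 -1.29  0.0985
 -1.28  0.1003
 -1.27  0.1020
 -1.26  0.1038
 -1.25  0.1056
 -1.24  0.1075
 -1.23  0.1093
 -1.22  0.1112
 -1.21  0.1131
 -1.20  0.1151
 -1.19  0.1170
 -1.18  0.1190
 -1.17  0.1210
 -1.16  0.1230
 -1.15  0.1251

σ√T = 0.23 × 1.2247 = 0.2817
d₁ = [ln(110/160) + (0.018 − 0.016 + ½·0.23²)·1.5] / (σ√T) = (-0.3747 + 0.0427) / 0.2817 = -1.1787 ≈ -1.18
d₂ = -1.1787 − 0.2817 = -1.4604 ≈ -1.46
e^(−qT) = e^(−0.016·1.5) = 0.9763;  e^(−rT) = e^(−0.018·1.5) = 0.9734
N(d₁) = N(-1.18) = 0.1190;  N(d₂) = N(-1.46) = 0.0721
C = 110·0.9763·0.1190 − 160·0.9734·0.0721 = 12.7798 − 11.2291 = 1.5506

1.55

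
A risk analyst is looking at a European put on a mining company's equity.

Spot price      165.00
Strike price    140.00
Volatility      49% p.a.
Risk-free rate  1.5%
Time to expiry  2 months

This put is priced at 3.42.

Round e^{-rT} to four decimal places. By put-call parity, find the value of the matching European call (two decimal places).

28.77

e^(−rT) = e^(−0.015·0.1667) = 0.9975
Put-call parity: C − P = S − K·e^(−rT) = 165 − 140·0.9975 = 165 − 139.6500 = 25.3500
C = P + (C − P) = 3.42 + (25.3500) = 28.7700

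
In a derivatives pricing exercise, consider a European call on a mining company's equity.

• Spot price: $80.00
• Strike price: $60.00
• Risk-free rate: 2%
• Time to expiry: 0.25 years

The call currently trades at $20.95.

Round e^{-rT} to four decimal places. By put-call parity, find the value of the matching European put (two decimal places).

e^(−rT) = e^(−0.02·0.25) = 0.9950
Put-call parity: C − P = S − K·e^(−rT) = 80 − 60·0.9950 = 80 − 59.7000 = 20.3000
P = C − (C − P) = 20.95 − (20.3000) = 0.6500

$0.65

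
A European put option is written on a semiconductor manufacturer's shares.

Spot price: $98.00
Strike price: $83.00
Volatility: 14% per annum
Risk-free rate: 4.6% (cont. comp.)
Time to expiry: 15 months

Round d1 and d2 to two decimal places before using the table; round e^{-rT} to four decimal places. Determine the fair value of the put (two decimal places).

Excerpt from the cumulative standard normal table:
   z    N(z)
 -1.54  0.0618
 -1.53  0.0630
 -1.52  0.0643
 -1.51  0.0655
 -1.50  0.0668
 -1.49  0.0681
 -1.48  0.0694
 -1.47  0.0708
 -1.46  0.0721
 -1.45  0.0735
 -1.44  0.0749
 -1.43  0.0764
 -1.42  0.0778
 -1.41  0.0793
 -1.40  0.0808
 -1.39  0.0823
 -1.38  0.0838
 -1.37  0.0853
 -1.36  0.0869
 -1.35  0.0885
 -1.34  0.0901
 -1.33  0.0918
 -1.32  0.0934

σ√T = 0.14·√1.25 = 0.1565
d₁ = [ln(98/83) + (0.046 + 0.14²/2)·1.25] / 0.1565 = [0.1661 + 0.0698] / 0.1565 = 1.5070 → 1.51
d₂ = d₁ − σ√T = 1.5070 − 0.1565 = 1.3504 → 1.35
e^(−rT) = e^(−0.046·1.25) = 0.9441
N(−d₂) = N(-1.35) = 0.0885;  N(−d₁) = N(-1.51) = 0.0655
P = 83·0.9441·0.0885 − 98·0.0655 = 6.9349 − 6.4190 = 0.5159

$0.52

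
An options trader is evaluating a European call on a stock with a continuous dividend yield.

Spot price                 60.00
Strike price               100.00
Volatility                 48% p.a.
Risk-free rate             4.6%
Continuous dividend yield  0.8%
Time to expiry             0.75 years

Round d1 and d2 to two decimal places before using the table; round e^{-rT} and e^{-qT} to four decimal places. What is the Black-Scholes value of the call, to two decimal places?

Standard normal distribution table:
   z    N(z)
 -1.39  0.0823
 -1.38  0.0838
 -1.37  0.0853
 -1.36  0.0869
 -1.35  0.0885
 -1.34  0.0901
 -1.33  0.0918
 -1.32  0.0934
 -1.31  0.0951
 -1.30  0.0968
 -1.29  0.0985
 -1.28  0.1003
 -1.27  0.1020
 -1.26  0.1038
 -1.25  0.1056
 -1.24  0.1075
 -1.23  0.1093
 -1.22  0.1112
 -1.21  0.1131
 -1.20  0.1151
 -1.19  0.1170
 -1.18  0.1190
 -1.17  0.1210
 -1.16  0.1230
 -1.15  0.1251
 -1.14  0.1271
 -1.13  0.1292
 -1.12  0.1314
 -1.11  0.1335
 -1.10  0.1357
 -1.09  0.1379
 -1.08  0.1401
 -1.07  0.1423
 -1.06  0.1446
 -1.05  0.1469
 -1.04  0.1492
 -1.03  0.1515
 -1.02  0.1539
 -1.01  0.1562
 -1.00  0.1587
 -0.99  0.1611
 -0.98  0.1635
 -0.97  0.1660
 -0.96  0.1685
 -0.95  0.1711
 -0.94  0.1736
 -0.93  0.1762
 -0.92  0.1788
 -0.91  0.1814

σ√T = 0.48·√0.75 = 0.4157
ln(S/K) + (r − q + σ²/2)T = ln(60/100) + (0.046 − 0.008 + 0.48²/2)·0.75 = -0.5108 + 0.1149 = -0.3959
d₁ = -0.3959 / 0.4157 = -0.9524 → -0.95
d₂ = d₁ − σ√T = -0.9524 − 0.4157 = -1.3681 → -1.37
exp(−qT) = exp(−0.008·0.75) = 0.9940;  exp(−rT) = exp(−0.046·0.75) = 0.9661
N(d₁) = N(-0.95) = 0.1711;  N(d₂) = N(-1.37) = 0.0853
C = 60·0.9940·0.1711 − 100·0.9661·0.0853 = 10.2044 − 8.2408 = 1.9636

1.96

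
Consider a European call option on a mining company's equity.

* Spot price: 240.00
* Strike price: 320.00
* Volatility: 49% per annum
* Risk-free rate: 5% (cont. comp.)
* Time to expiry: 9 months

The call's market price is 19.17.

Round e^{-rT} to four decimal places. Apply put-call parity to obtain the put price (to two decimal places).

87.39

e^(−rT) = e^(−0.05·0.75) = 0.9632
Put-call parity: C − P = S − K·e^(−rT) = 240 − 320·0.9632 = 240 − 308.2240 = -68.2240
P = C − (C − P) = 19.17 − (-68.2240) = 87.3940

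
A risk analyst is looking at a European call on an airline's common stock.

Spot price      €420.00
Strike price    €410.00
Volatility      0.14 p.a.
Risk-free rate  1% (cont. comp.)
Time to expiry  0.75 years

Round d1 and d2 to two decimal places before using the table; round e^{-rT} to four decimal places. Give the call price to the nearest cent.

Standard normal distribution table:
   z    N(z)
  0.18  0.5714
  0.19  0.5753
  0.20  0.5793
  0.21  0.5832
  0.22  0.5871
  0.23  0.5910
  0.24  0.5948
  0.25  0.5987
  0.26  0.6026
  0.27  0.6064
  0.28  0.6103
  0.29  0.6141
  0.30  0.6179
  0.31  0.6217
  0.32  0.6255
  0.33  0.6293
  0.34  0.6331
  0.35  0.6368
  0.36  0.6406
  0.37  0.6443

€26.98

σ√T = 0.14 × 0.8660 = 0.1212
d₁ = [ln(420/410) + (0.01 + 0.14²/2)·0.75] / 0.1212 = [0.0241 + 0.0149] / 0.1212 = 0.3212 which rounds to 0.32
d₂ = d₁ − σ√T = 0.3212 − 0.1212 = 0.2000 which rounds to 0.20
exp(−rT) = exp(−0.01·0.75) = 0.9925
N(d₁) = N(0.32) = 0.6255;  N(d₂) = N(0.20) = 0.5793
C = 420·0.6255 − 410·0.9925·0.5793 = 262.7100 − 235.7317 = 26.9783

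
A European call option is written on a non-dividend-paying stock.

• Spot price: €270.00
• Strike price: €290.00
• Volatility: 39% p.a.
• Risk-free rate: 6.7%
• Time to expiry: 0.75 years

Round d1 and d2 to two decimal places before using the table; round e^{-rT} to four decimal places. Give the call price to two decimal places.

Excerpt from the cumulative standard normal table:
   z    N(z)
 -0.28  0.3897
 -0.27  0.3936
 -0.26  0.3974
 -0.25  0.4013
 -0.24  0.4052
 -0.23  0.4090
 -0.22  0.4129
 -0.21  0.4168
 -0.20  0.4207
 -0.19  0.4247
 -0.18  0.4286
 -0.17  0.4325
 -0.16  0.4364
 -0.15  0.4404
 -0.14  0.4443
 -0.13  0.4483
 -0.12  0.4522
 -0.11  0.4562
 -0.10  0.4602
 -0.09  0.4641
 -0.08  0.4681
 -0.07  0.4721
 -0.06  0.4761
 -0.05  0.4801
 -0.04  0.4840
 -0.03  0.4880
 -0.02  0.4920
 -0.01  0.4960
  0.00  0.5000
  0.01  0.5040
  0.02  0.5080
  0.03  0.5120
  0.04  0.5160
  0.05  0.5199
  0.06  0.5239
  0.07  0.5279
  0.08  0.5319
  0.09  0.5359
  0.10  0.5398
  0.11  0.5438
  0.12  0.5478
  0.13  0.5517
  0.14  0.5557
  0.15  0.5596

€34.03

σ√T = 0.39 × 0.8660 = 0.3377
d₁ = [ln(270/290) + (0.067 + 0.39²/2)·0.75] / 0.3377 = [-0.0715 + 0.1073] / 0.3377 = 0.1061 → 0.11
d₂ = d₁ − σ√T = 0.1061 − 0.3377 = -0.2317 → -0.23
exp(−rT) = exp(−0.067·0.75) = 0.9510
C = 270·N(0.11) − 290·0.9510·N(-0.23) = 270·0.5438 − 290·0.9510·0.4090 = 146.8260 − 112.7981 = 34.0279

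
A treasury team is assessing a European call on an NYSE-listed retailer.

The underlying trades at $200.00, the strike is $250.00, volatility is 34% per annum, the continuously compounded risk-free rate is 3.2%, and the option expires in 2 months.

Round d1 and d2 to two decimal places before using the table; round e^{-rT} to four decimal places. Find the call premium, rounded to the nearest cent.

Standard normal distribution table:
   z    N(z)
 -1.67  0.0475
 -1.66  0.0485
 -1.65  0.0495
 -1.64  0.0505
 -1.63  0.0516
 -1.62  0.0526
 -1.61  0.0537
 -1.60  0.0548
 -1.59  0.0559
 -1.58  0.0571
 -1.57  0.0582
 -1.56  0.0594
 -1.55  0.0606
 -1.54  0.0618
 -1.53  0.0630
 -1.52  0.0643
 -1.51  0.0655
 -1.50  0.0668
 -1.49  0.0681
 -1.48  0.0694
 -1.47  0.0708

σ√T = 0.34 × 0.4082 = 0.1388
d₁ = [ln(200/250) + (0.032 + 0.34²/2)·0.1667] / 0.1388 = [-0.2231 + 0.0150] / 0.1388 = -1.4998 which rounds to -1.50
d₂ = d₁ − σ√T = -1.4998 − 0.1388 = -1.6386 which rounds to -1.64
e^(−rT) = e^(−0.032·0.1667) = 0.9947
N(d₁) = N(-1.50) = 0.0668;  N(d₂) = N(-1.64) = 0.0505
C = 200·0.0668 − 250·0.9947·0.0505 = 13.3600 − 12.5581 = 0.8019

$0.80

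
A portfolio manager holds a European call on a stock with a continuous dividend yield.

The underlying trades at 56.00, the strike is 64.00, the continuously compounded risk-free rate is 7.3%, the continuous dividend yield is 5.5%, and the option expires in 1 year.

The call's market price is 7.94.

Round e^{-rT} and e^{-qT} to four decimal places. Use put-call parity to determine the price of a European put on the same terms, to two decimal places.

e^(−qT) = e^(−0.055·1) = 0.9465;  e^(−rT) = e^(−0.073·1) = 0.9296
Put-call parity: C − P = S·e^(−qT) − K·e^(−rT) = 56·0.9465 − 64·0.9296 = 53.0040 − 59.4944 = -6.4904
P = C − (C − P) = 7.94 − (-6.4904) = 14.4304

14.43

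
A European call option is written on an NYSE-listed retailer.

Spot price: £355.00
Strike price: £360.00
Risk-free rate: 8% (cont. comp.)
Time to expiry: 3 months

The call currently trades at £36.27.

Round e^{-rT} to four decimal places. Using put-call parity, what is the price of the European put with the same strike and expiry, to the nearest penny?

exp(−rT) = exp(−0.08·0.25) = 0.9802
Put-call parity: C − P = S − K·e^(−rT) = 355 − 360·0.9802 = 355 − 352.8720 = 2.1280
P = C − (C − P) = 36.27 − (2.1280) = 34.1420

£34.14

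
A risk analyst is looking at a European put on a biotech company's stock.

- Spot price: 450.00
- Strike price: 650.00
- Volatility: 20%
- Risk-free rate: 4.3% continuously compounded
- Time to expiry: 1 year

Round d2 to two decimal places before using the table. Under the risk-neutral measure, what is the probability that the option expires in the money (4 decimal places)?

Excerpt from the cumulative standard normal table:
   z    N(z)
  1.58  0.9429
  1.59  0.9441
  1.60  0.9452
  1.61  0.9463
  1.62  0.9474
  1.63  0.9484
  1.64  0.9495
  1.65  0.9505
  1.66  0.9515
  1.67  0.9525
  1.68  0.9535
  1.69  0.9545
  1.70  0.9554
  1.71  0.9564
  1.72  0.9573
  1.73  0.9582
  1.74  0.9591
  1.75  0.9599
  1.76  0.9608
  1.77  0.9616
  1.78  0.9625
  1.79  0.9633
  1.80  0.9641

0.9573

T = 1;  σ√T = 0.2000
d₁ = [ln(450/650) + (0.043 + ½·0.2²)·1] / (σ√T) = (-0.3677 + 0.0630) / 0.2000 = -1.5236 ⇒ -1.52
d₂ = -1.5236 − 0.2000 = -1.7236 ⇒ -1.72
Pr(exercise) under Q = N(−d₂) = N(1.72) = 0.9573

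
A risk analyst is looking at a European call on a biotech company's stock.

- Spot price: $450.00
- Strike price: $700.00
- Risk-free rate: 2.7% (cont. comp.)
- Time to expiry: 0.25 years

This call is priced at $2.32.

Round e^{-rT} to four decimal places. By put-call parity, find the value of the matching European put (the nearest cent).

exp(−rT) = exp(−0.027·0.25) = 0.9933
Put-call parity: C − P = S − K·e^(−rT) = 450 − 700·0.9933 = 450 − 695.3100 = -245.3100
P = C − (C − P) = 2.32 − (-245.3100) = 247.6300

$247.63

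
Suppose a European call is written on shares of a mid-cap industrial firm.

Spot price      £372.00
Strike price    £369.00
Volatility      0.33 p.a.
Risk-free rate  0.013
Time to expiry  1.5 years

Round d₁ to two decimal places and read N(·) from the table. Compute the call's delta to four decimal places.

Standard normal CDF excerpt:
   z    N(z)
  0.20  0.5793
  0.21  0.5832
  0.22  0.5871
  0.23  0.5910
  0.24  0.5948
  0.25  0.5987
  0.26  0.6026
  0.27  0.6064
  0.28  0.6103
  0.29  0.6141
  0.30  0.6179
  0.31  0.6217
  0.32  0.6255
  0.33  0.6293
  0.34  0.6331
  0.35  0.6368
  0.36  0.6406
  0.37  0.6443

0.6064

σ√T = 0.33 × 1.2247 = 0.4042
d₁ = [ln(372/369) + (0.013 + 0.33²/2)·1.5] / 0.4042 = [0.0081 + 0.1012] / 0.4042 = 0.2704 → 0.27
N(d₁) = N(0.27) = 0.6064
Δ_call = N(d₁) = 0.6064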